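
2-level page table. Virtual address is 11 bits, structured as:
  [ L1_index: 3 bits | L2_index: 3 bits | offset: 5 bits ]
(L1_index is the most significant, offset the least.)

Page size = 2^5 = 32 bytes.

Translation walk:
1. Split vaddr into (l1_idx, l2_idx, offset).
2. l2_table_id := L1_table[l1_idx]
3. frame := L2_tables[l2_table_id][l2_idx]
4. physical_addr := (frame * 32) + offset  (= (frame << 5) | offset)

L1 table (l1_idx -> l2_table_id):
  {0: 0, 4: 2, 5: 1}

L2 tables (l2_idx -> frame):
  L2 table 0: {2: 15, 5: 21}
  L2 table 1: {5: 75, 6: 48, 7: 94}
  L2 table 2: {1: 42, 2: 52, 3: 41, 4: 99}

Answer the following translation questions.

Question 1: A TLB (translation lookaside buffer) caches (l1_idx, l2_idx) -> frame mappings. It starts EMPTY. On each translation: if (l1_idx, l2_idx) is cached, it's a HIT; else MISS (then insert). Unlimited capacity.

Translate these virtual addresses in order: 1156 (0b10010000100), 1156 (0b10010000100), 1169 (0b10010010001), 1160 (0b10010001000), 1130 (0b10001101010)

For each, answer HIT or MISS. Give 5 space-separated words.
vaddr=1156: (4,4) not in TLB -> MISS, insert
vaddr=1156: (4,4) in TLB -> HIT
vaddr=1169: (4,4) in TLB -> HIT
vaddr=1160: (4,4) in TLB -> HIT
vaddr=1130: (4,3) not in TLB -> MISS, insert

Answer: MISS HIT HIT HIT MISS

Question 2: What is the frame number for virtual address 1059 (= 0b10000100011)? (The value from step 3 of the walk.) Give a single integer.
Answer: 42

Derivation:
vaddr = 1059: l1_idx=4, l2_idx=1
L1[4] = 2; L2[2][1] = 42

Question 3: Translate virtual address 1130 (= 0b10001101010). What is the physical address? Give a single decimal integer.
Answer: 1322

Derivation:
vaddr = 1130 = 0b10001101010
Split: l1_idx=4, l2_idx=3, offset=10
L1[4] = 2
L2[2][3] = 41
paddr = 41 * 32 + 10 = 1322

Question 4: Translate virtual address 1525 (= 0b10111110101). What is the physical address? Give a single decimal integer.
vaddr = 1525 = 0b10111110101
Split: l1_idx=5, l2_idx=7, offset=21
L1[5] = 1
L2[1][7] = 94
paddr = 94 * 32 + 21 = 3029

Answer: 3029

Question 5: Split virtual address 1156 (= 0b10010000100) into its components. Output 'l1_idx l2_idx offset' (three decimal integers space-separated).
vaddr = 1156 = 0b10010000100
  top 3 bits -> l1_idx = 4
  next 3 bits -> l2_idx = 4
  bottom 5 bits -> offset = 4

Answer: 4 4 4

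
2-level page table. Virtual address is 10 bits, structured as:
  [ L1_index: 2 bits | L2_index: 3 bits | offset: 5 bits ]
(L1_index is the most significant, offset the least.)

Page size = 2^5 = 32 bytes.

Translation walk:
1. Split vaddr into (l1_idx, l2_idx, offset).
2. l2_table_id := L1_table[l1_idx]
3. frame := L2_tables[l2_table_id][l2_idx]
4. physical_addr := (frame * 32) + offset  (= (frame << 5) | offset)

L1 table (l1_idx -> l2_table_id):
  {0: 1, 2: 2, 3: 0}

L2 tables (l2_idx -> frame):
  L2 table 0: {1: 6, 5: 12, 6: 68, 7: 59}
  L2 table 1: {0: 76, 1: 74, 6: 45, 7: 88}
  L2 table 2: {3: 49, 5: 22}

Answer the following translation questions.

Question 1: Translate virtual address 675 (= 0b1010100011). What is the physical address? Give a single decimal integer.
vaddr = 675 = 0b1010100011
Split: l1_idx=2, l2_idx=5, offset=3
L1[2] = 2
L2[2][5] = 22
paddr = 22 * 32 + 3 = 707

Answer: 707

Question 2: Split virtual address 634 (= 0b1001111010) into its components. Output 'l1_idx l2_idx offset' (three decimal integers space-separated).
vaddr = 634 = 0b1001111010
  top 2 bits -> l1_idx = 2
  next 3 bits -> l2_idx = 3
  bottom 5 bits -> offset = 26

Answer: 2 3 26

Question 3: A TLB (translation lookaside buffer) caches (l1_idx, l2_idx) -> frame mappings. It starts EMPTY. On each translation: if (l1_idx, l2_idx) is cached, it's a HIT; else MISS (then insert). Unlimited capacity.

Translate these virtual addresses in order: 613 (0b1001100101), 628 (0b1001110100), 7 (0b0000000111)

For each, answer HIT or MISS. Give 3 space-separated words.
Answer: MISS HIT MISS

Derivation:
vaddr=613: (2,3) not in TLB -> MISS, insert
vaddr=628: (2,3) in TLB -> HIT
vaddr=7: (0,0) not in TLB -> MISS, insert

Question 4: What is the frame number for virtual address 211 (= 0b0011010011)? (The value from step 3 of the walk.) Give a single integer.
Answer: 45

Derivation:
vaddr = 211: l1_idx=0, l2_idx=6
L1[0] = 1; L2[1][6] = 45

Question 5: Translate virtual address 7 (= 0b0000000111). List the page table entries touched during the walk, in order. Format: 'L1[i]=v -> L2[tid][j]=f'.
Answer: L1[0]=1 -> L2[1][0]=76

Derivation:
vaddr = 7 = 0b0000000111
Split: l1_idx=0, l2_idx=0, offset=7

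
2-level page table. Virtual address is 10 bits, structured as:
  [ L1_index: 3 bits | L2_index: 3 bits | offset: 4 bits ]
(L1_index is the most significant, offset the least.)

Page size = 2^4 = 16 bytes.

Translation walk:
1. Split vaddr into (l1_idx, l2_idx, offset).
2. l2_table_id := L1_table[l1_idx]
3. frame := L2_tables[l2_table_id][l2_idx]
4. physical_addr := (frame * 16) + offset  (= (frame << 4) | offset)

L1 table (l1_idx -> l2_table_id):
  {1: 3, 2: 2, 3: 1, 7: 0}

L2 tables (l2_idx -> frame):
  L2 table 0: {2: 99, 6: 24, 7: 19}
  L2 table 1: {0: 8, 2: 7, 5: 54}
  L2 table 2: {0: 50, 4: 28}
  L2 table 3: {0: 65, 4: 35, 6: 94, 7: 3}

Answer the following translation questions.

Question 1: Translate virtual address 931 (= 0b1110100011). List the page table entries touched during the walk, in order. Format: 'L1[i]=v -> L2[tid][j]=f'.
vaddr = 931 = 0b1110100011
Split: l1_idx=7, l2_idx=2, offset=3

Answer: L1[7]=0 -> L2[0][2]=99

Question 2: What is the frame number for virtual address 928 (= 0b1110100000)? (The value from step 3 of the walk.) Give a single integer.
vaddr = 928: l1_idx=7, l2_idx=2
L1[7] = 0; L2[0][2] = 99

Answer: 99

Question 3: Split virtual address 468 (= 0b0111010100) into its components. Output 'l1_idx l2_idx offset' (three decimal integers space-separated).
vaddr = 468 = 0b0111010100
  top 3 bits -> l1_idx = 3
  next 3 bits -> l2_idx = 5
  bottom 4 bits -> offset = 4

Answer: 3 5 4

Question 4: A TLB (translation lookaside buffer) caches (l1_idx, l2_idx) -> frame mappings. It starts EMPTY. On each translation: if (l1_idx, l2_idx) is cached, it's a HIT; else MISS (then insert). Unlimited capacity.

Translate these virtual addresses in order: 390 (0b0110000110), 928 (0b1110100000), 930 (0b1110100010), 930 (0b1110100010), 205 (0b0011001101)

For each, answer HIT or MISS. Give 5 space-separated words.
Answer: MISS MISS HIT HIT MISS

Derivation:
vaddr=390: (3,0) not in TLB -> MISS, insert
vaddr=928: (7,2) not in TLB -> MISS, insert
vaddr=930: (7,2) in TLB -> HIT
vaddr=930: (7,2) in TLB -> HIT
vaddr=205: (1,4) not in TLB -> MISS, insert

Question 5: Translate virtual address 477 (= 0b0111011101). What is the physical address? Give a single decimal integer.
Answer: 877

Derivation:
vaddr = 477 = 0b0111011101
Split: l1_idx=3, l2_idx=5, offset=13
L1[3] = 1
L2[1][5] = 54
paddr = 54 * 16 + 13 = 877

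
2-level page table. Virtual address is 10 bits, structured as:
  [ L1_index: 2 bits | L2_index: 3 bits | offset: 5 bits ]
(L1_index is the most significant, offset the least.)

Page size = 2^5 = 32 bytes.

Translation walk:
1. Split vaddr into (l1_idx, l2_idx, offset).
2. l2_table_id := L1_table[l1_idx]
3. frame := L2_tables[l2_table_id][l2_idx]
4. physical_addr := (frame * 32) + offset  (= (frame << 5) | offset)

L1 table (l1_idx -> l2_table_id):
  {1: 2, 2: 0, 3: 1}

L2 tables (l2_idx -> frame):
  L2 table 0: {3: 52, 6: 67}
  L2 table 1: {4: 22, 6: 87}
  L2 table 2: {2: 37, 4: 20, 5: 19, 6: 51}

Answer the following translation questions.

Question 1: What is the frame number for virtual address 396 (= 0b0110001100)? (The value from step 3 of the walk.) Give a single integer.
Answer: 20

Derivation:
vaddr = 396: l1_idx=1, l2_idx=4
L1[1] = 2; L2[2][4] = 20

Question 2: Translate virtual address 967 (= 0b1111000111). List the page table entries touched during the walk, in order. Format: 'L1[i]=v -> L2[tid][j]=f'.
Answer: L1[3]=1 -> L2[1][6]=87

Derivation:
vaddr = 967 = 0b1111000111
Split: l1_idx=3, l2_idx=6, offset=7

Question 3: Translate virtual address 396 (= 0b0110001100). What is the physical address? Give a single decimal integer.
vaddr = 396 = 0b0110001100
Split: l1_idx=1, l2_idx=4, offset=12
L1[1] = 2
L2[2][4] = 20
paddr = 20 * 32 + 12 = 652

Answer: 652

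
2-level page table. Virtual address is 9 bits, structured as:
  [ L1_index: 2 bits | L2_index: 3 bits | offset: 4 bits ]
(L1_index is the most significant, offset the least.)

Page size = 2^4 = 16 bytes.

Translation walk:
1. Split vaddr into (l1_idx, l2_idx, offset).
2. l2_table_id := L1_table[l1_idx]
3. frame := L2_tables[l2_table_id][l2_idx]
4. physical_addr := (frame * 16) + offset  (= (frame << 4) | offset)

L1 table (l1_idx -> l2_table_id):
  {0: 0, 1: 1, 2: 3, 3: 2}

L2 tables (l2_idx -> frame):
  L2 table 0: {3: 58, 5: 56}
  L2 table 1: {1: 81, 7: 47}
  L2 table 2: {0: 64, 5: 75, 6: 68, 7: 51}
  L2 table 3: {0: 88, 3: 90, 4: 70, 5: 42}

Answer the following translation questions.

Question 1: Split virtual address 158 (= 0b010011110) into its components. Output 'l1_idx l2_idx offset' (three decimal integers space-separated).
Answer: 1 1 14

Derivation:
vaddr = 158 = 0b010011110
  top 2 bits -> l1_idx = 1
  next 3 bits -> l2_idx = 1
  bottom 4 bits -> offset = 14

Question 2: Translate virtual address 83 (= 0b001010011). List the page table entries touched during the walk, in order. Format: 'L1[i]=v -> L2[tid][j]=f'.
Answer: L1[0]=0 -> L2[0][5]=56

Derivation:
vaddr = 83 = 0b001010011
Split: l1_idx=0, l2_idx=5, offset=3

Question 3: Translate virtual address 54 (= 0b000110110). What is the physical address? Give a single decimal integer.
vaddr = 54 = 0b000110110
Split: l1_idx=0, l2_idx=3, offset=6
L1[0] = 0
L2[0][3] = 58
paddr = 58 * 16 + 6 = 934

Answer: 934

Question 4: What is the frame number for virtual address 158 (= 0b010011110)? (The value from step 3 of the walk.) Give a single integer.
Answer: 81

Derivation:
vaddr = 158: l1_idx=1, l2_idx=1
L1[1] = 1; L2[1][1] = 81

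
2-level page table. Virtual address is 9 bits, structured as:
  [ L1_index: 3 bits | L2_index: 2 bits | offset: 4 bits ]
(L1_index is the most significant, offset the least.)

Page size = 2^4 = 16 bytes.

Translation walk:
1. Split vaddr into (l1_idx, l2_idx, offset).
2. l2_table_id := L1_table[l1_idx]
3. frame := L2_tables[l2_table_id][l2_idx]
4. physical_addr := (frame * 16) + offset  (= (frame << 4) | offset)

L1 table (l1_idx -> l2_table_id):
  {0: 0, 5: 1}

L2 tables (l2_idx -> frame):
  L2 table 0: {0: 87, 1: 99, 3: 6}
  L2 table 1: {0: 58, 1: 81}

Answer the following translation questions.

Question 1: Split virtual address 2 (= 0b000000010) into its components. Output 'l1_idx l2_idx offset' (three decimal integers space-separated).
vaddr = 2 = 0b000000010
  top 3 bits -> l1_idx = 0
  next 2 bits -> l2_idx = 0
  bottom 4 bits -> offset = 2

Answer: 0 0 2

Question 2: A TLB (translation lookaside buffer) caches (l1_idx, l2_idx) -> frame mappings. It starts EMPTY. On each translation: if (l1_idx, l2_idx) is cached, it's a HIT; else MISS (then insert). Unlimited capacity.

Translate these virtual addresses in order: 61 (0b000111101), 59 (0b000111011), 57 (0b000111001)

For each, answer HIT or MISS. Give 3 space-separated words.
Answer: MISS HIT HIT

Derivation:
vaddr=61: (0,3) not in TLB -> MISS, insert
vaddr=59: (0,3) in TLB -> HIT
vaddr=57: (0,3) in TLB -> HIT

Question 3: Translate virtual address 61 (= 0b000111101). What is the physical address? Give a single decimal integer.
Answer: 109

Derivation:
vaddr = 61 = 0b000111101
Split: l1_idx=0, l2_idx=3, offset=13
L1[0] = 0
L2[0][3] = 6
paddr = 6 * 16 + 13 = 109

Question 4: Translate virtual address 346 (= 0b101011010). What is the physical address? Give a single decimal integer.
Answer: 1306

Derivation:
vaddr = 346 = 0b101011010
Split: l1_idx=5, l2_idx=1, offset=10
L1[5] = 1
L2[1][1] = 81
paddr = 81 * 16 + 10 = 1306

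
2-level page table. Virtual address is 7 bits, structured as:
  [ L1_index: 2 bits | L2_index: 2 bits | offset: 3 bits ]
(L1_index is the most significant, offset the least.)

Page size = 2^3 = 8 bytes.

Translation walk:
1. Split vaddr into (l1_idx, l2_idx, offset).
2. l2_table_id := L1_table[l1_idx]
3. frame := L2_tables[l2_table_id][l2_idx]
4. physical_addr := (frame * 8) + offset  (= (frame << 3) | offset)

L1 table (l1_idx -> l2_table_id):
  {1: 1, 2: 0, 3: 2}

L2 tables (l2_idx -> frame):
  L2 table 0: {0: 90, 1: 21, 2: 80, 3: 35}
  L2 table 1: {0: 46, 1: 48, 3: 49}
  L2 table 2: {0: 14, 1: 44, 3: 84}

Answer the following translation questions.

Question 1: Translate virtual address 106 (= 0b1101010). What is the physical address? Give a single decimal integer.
vaddr = 106 = 0b1101010
Split: l1_idx=3, l2_idx=1, offset=2
L1[3] = 2
L2[2][1] = 44
paddr = 44 * 8 + 2 = 354

Answer: 354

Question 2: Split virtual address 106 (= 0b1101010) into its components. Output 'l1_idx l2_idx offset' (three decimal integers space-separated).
vaddr = 106 = 0b1101010
  top 2 bits -> l1_idx = 3
  next 2 bits -> l2_idx = 1
  bottom 3 bits -> offset = 2

Answer: 3 1 2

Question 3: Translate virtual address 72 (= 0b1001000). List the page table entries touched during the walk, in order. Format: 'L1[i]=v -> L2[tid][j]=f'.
vaddr = 72 = 0b1001000
Split: l1_idx=2, l2_idx=1, offset=0

Answer: L1[2]=0 -> L2[0][1]=21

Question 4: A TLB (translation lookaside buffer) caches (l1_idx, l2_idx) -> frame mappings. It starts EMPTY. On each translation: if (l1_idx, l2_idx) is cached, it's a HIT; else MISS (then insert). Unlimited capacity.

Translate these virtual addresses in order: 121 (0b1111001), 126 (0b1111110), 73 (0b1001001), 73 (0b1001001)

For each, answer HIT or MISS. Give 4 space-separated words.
vaddr=121: (3,3) not in TLB -> MISS, insert
vaddr=126: (3,3) in TLB -> HIT
vaddr=73: (2,1) not in TLB -> MISS, insert
vaddr=73: (2,1) in TLB -> HIT

Answer: MISS HIT MISS HIT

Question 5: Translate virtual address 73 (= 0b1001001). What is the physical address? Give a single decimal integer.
Answer: 169

Derivation:
vaddr = 73 = 0b1001001
Split: l1_idx=2, l2_idx=1, offset=1
L1[2] = 0
L2[0][1] = 21
paddr = 21 * 8 + 1 = 169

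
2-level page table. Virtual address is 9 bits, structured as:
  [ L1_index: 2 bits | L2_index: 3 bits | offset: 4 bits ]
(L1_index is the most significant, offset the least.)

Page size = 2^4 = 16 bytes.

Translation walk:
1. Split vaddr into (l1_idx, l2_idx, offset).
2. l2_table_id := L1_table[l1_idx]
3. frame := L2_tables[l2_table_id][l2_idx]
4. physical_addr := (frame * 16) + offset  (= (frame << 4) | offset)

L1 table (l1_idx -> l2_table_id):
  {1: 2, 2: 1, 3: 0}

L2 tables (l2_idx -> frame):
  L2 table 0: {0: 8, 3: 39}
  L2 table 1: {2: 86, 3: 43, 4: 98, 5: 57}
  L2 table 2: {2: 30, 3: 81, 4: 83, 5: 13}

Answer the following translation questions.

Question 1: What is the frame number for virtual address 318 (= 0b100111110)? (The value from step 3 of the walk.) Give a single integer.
vaddr = 318: l1_idx=2, l2_idx=3
L1[2] = 1; L2[1][3] = 43

Answer: 43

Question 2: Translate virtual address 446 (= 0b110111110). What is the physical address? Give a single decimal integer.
Answer: 638

Derivation:
vaddr = 446 = 0b110111110
Split: l1_idx=3, l2_idx=3, offset=14
L1[3] = 0
L2[0][3] = 39
paddr = 39 * 16 + 14 = 638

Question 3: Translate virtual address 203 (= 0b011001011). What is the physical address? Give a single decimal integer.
Answer: 1339

Derivation:
vaddr = 203 = 0b011001011
Split: l1_idx=1, l2_idx=4, offset=11
L1[1] = 2
L2[2][4] = 83
paddr = 83 * 16 + 11 = 1339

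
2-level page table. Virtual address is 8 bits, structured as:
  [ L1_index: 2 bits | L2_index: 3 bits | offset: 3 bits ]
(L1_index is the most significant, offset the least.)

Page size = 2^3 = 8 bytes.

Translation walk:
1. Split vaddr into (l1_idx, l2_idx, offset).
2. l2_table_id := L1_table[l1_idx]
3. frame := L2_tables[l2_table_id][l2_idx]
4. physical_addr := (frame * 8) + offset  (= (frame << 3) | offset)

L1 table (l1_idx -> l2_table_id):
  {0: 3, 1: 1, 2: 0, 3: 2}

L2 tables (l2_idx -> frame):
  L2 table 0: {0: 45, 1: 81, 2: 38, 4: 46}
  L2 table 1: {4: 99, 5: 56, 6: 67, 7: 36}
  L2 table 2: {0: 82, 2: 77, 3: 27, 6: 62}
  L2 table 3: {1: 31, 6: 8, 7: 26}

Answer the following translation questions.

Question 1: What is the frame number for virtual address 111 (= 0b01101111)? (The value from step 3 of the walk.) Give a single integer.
vaddr = 111: l1_idx=1, l2_idx=5
L1[1] = 1; L2[1][5] = 56

Answer: 56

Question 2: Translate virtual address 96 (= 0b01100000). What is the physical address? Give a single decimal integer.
vaddr = 96 = 0b01100000
Split: l1_idx=1, l2_idx=4, offset=0
L1[1] = 1
L2[1][4] = 99
paddr = 99 * 8 + 0 = 792

Answer: 792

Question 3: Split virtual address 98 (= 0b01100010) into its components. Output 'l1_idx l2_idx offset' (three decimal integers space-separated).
vaddr = 98 = 0b01100010
  top 2 bits -> l1_idx = 1
  next 3 bits -> l2_idx = 4
  bottom 3 bits -> offset = 2

Answer: 1 4 2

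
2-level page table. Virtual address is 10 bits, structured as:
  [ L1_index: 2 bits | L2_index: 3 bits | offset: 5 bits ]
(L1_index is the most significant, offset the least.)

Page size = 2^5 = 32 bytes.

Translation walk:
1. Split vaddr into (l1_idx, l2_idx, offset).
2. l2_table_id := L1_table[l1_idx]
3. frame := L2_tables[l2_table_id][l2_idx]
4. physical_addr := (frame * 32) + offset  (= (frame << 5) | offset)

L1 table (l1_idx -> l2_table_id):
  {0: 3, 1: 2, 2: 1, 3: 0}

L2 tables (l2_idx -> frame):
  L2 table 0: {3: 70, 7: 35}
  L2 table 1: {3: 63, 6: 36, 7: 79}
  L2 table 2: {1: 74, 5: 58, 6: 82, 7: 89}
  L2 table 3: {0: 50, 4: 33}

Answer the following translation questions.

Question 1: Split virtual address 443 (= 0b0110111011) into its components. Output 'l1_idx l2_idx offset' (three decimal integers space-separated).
Answer: 1 5 27

Derivation:
vaddr = 443 = 0b0110111011
  top 2 bits -> l1_idx = 1
  next 3 bits -> l2_idx = 5
  bottom 5 bits -> offset = 27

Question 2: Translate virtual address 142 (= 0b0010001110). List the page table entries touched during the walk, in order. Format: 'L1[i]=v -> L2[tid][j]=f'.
vaddr = 142 = 0b0010001110
Split: l1_idx=0, l2_idx=4, offset=14

Answer: L1[0]=3 -> L2[3][4]=33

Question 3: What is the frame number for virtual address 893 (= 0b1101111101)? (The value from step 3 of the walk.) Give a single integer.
vaddr = 893: l1_idx=3, l2_idx=3
L1[3] = 0; L2[0][3] = 70

Answer: 70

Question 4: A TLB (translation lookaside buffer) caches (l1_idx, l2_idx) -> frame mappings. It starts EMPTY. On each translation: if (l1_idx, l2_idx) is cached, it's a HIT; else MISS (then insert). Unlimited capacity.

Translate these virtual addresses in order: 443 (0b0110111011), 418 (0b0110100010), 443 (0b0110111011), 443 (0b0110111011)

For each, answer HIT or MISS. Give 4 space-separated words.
vaddr=443: (1,5) not in TLB -> MISS, insert
vaddr=418: (1,5) in TLB -> HIT
vaddr=443: (1,5) in TLB -> HIT
vaddr=443: (1,5) in TLB -> HIT

Answer: MISS HIT HIT HIT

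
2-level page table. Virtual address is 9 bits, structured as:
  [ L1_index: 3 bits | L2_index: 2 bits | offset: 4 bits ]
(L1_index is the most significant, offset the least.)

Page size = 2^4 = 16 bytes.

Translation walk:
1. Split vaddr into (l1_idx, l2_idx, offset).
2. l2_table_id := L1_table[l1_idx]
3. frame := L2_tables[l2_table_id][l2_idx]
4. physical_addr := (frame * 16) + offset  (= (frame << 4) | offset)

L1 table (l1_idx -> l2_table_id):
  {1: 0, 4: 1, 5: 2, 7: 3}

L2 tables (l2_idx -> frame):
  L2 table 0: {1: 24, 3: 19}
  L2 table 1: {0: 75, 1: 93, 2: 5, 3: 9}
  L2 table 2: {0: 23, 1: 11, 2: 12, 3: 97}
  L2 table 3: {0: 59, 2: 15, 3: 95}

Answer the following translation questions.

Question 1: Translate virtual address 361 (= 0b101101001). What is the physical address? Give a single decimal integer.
vaddr = 361 = 0b101101001
Split: l1_idx=5, l2_idx=2, offset=9
L1[5] = 2
L2[2][2] = 12
paddr = 12 * 16 + 9 = 201

Answer: 201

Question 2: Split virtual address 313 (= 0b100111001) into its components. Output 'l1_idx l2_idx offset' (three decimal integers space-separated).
Answer: 4 3 9

Derivation:
vaddr = 313 = 0b100111001
  top 3 bits -> l1_idx = 4
  next 2 bits -> l2_idx = 3
  bottom 4 bits -> offset = 9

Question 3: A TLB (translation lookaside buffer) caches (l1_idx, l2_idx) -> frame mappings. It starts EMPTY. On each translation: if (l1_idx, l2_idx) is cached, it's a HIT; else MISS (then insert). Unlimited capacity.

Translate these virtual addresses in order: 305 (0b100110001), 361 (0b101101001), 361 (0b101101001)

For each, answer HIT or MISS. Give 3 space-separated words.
Answer: MISS MISS HIT

Derivation:
vaddr=305: (4,3) not in TLB -> MISS, insert
vaddr=361: (5,2) not in TLB -> MISS, insert
vaddr=361: (5,2) in TLB -> HIT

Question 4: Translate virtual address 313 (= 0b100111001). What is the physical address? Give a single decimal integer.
vaddr = 313 = 0b100111001
Split: l1_idx=4, l2_idx=3, offset=9
L1[4] = 1
L2[1][3] = 9
paddr = 9 * 16 + 9 = 153

Answer: 153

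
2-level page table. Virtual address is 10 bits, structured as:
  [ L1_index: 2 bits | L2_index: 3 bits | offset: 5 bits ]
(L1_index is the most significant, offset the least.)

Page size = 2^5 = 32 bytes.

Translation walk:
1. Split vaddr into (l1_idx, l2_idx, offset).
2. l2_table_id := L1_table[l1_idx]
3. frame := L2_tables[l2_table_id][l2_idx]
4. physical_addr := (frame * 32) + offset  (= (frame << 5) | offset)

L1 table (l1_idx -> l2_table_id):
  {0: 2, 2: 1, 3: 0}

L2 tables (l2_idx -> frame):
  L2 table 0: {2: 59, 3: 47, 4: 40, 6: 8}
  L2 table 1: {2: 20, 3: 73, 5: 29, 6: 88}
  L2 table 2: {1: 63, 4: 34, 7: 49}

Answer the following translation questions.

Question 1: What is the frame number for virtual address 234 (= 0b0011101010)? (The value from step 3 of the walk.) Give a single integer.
vaddr = 234: l1_idx=0, l2_idx=7
L1[0] = 2; L2[2][7] = 49

Answer: 49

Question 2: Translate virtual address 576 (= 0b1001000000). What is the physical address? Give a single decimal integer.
vaddr = 576 = 0b1001000000
Split: l1_idx=2, l2_idx=2, offset=0
L1[2] = 1
L2[1][2] = 20
paddr = 20 * 32 + 0 = 640

Answer: 640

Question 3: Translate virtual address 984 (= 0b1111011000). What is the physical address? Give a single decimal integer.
vaddr = 984 = 0b1111011000
Split: l1_idx=3, l2_idx=6, offset=24
L1[3] = 0
L2[0][6] = 8
paddr = 8 * 32 + 24 = 280

Answer: 280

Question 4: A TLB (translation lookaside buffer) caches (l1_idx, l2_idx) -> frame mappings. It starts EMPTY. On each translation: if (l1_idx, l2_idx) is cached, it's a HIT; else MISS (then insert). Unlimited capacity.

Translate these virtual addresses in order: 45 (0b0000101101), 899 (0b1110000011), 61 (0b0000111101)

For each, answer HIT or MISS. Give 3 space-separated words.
vaddr=45: (0,1) not in TLB -> MISS, insert
vaddr=899: (3,4) not in TLB -> MISS, insert
vaddr=61: (0,1) in TLB -> HIT

Answer: MISS MISS HIT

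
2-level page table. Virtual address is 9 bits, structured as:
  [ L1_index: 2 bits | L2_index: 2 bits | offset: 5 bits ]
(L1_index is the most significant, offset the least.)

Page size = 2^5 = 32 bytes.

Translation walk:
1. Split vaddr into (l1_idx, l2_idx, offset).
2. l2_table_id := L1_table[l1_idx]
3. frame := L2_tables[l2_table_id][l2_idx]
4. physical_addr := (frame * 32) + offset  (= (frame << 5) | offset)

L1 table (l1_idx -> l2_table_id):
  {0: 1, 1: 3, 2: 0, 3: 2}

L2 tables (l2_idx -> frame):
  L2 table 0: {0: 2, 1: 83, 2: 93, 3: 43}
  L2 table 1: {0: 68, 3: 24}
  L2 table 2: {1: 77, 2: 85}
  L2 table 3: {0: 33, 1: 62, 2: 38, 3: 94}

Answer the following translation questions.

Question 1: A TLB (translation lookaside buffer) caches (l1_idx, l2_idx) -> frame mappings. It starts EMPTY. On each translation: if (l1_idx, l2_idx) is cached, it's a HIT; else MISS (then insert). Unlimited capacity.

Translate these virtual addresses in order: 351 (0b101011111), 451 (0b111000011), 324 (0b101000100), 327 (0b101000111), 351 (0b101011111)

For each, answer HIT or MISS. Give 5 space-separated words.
Answer: MISS MISS HIT HIT HIT

Derivation:
vaddr=351: (2,2) not in TLB -> MISS, insert
vaddr=451: (3,2) not in TLB -> MISS, insert
vaddr=324: (2,2) in TLB -> HIT
vaddr=327: (2,2) in TLB -> HIT
vaddr=351: (2,2) in TLB -> HIT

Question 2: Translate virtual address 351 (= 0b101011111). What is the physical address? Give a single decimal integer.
Answer: 3007

Derivation:
vaddr = 351 = 0b101011111
Split: l1_idx=2, l2_idx=2, offset=31
L1[2] = 0
L2[0][2] = 93
paddr = 93 * 32 + 31 = 3007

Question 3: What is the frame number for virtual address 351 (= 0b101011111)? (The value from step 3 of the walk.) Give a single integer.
Answer: 93

Derivation:
vaddr = 351: l1_idx=2, l2_idx=2
L1[2] = 0; L2[0][2] = 93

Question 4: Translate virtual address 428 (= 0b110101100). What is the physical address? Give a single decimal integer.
vaddr = 428 = 0b110101100
Split: l1_idx=3, l2_idx=1, offset=12
L1[3] = 2
L2[2][1] = 77
paddr = 77 * 32 + 12 = 2476

Answer: 2476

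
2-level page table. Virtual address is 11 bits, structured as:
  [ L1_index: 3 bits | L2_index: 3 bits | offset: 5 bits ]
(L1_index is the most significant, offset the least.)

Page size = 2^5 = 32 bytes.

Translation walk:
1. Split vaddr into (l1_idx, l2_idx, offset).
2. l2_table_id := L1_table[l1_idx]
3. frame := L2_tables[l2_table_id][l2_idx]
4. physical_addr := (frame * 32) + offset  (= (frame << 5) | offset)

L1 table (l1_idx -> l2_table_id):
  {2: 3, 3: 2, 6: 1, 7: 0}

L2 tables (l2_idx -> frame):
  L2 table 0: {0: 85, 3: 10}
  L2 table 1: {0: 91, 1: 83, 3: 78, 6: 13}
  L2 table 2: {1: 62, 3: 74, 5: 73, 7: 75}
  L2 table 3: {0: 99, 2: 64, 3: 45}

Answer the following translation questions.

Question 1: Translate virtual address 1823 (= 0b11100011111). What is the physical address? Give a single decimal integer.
vaddr = 1823 = 0b11100011111
Split: l1_idx=7, l2_idx=0, offset=31
L1[7] = 0
L2[0][0] = 85
paddr = 85 * 32 + 31 = 2751

Answer: 2751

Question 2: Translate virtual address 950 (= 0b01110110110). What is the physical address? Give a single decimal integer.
vaddr = 950 = 0b01110110110
Split: l1_idx=3, l2_idx=5, offset=22
L1[3] = 2
L2[2][5] = 73
paddr = 73 * 32 + 22 = 2358

Answer: 2358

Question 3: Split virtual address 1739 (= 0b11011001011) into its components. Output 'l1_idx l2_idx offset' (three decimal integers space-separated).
vaddr = 1739 = 0b11011001011
  top 3 bits -> l1_idx = 6
  next 3 bits -> l2_idx = 6
  bottom 5 bits -> offset = 11

Answer: 6 6 11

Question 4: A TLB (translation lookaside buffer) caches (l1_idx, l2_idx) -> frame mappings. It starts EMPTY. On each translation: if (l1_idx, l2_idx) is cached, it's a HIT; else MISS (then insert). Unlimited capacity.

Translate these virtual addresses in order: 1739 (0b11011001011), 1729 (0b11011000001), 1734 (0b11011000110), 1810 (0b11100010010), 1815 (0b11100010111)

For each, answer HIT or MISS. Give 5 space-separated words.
Answer: MISS HIT HIT MISS HIT

Derivation:
vaddr=1739: (6,6) not in TLB -> MISS, insert
vaddr=1729: (6,6) in TLB -> HIT
vaddr=1734: (6,6) in TLB -> HIT
vaddr=1810: (7,0) not in TLB -> MISS, insert
vaddr=1815: (7,0) in TLB -> HIT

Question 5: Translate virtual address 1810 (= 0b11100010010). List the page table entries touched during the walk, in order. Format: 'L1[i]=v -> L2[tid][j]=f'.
vaddr = 1810 = 0b11100010010
Split: l1_idx=7, l2_idx=0, offset=18

Answer: L1[7]=0 -> L2[0][0]=85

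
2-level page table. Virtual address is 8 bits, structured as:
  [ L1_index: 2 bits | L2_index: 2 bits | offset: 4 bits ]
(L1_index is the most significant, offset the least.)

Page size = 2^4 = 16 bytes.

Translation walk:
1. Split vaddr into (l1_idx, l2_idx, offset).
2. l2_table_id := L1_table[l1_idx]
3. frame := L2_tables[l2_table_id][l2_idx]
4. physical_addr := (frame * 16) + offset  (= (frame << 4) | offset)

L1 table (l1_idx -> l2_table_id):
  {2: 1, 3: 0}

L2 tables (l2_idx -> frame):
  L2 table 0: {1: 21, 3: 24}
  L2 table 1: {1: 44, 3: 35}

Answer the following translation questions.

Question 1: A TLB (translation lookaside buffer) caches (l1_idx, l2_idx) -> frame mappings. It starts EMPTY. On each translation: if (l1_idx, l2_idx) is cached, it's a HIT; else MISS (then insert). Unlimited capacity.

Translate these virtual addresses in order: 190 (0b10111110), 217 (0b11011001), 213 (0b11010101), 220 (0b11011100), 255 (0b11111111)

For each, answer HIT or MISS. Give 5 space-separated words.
vaddr=190: (2,3) not in TLB -> MISS, insert
vaddr=217: (3,1) not in TLB -> MISS, insert
vaddr=213: (3,1) in TLB -> HIT
vaddr=220: (3,1) in TLB -> HIT
vaddr=255: (3,3) not in TLB -> MISS, insert

Answer: MISS MISS HIT HIT MISS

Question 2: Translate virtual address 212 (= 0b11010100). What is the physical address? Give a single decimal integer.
Answer: 340

Derivation:
vaddr = 212 = 0b11010100
Split: l1_idx=3, l2_idx=1, offset=4
L1[3] = 0
L2[0][1] = 21
paddr = 21 * 16 + 4 = 340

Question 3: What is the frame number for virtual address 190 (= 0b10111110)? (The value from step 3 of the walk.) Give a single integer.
Answer: 35

Derivation:
vaddr = 190: l1_idx=2, l2_idx=3
L1[2] = 1; L2[1][3] = 35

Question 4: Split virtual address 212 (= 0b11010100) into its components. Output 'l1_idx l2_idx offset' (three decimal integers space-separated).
vaddr = 212 = 0b11010100
  top 2 bits -> l1_idx = 3
  next 2 bits -> l2_idx = 1
  bottom 4 bits -> offset = 4

Answer: 3 1 4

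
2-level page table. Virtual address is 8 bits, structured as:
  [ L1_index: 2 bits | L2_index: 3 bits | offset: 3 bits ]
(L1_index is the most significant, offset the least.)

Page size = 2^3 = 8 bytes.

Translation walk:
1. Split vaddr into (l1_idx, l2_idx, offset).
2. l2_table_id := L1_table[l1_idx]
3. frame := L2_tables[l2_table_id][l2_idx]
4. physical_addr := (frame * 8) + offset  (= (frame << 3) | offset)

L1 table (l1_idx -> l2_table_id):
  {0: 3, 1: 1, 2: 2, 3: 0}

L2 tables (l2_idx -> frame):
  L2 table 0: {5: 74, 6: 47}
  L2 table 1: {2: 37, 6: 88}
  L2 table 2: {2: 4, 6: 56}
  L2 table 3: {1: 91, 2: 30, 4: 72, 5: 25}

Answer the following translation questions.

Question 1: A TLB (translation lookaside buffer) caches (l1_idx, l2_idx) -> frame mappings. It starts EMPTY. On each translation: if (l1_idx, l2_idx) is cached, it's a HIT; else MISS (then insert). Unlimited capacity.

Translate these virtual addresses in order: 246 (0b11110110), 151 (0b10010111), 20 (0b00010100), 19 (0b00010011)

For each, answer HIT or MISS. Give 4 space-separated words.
Answer: MISS MISS MISS HIT

Derivation:
vaddr=246: (3,6) not in TLB -> MISS, insert
vaddr=151: (2,2) not in TLB -> MISS, insert
vaddr=20: (0,2) not in TLB -> MISS, insert
vaddr=19: (0,2) in TLB -> HIT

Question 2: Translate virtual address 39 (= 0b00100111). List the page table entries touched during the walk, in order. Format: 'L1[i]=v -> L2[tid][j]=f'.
Answer: L1[0]=3 -> L2[3][4]=72

Derivation:
vaddr = 39 = 0b00100111
Split: l1_idx=0, l2_idx=4, offset=7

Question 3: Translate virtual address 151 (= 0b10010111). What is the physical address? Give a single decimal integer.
vaddr = 151 = 0b10010111
Split: l1_idx=2, l2_idx=2, offset=7
L1[2] = 2
L2[2][2] = 4
paddr = 4 * 8 + 7 = 39

Answer: 39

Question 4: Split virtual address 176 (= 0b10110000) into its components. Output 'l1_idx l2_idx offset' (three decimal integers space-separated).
vaddr = 176 = 0b10110000
  top 2 bits -> l1_idx = 2
  next 3 bits -> l2_idx = 6
  bottom 3 bits -> offset = 0

Answer: 2 6 0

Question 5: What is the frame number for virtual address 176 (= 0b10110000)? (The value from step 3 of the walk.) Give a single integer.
Answer: 56

Derivation:
vaddr = 176: l1_idx=2, l2_idx=6
L1[2] = 2; L2[2][6] = 56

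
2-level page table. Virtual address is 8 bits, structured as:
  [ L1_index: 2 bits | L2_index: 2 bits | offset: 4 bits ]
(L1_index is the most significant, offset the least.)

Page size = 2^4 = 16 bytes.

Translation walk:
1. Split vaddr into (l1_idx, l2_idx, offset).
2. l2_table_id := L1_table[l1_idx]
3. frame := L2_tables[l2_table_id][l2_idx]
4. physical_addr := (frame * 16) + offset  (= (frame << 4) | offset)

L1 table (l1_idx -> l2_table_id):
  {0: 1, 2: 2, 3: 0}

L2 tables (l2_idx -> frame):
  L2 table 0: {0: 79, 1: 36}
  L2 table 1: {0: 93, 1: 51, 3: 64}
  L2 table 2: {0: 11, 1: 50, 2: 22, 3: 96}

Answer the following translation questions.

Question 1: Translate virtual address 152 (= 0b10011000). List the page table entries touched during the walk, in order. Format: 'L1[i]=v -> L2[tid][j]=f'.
Answer: L1[2]=2 -> L2[2][1]=50

Derivation:
vaddr = 152 = 0b10011000
Split: l1_idx=2, l2_idx=1, offset=8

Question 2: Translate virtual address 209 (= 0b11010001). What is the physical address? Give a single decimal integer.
Answer: 577

Derivation:
vaddr = 209 = 0b11010001
Split: l1_idx=3, l2_idx=1, offset=1
L1[3] = 0
L2[0][1] = 36
paddr = 36 * 16 + 1 = 577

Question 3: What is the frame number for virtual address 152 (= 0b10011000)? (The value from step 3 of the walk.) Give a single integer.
Answer: 50

Derivation:
vaddr = 152: l1_idx=2, l2_idx=1
L1[2] = 2; L2[2][1] = 50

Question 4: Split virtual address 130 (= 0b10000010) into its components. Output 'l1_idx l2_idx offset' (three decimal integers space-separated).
vaddr = 130 = 0b10000010
  top 2 bits -> l1_idx = 2
  next 2 bits -> l2_idx = 0
  bottom 4 bits -> offset = 2

Answer: 2 0 2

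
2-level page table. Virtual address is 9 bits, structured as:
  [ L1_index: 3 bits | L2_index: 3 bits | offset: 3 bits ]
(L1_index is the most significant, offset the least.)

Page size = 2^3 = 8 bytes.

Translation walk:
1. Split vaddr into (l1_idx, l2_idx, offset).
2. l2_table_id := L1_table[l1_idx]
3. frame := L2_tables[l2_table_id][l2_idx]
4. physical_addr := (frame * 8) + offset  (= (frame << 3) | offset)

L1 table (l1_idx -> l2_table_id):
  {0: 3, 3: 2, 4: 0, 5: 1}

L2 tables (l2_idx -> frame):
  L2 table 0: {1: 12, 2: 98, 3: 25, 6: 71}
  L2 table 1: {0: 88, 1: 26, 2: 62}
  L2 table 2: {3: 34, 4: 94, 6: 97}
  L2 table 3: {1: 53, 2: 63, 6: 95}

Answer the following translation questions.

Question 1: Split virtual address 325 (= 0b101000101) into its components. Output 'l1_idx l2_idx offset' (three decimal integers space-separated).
Answer: 5 0 5

Derivation:
vaddr = 325 = 0b101000101
  top 3 bits -> l1_idx = 5
  next 3 bits -> l2_idx = 0
  bottom 3 bits -> offset = 5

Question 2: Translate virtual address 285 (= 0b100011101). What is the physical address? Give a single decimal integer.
Answer: 205

Derivation:
vaddr = 285 = 0b100011101
Split: l1_idx=4, l2_idx=3, offset=5
L1[4] = 0
L2[0][3] = 25
paddr = 25 * 8 + 5 = 205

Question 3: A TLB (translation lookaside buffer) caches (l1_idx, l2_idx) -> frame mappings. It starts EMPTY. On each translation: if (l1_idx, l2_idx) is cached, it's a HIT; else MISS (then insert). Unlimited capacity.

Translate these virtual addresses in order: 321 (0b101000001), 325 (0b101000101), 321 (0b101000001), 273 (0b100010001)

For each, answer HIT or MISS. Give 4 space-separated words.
Answer: MISS HIT HIT MISS

Derivation:
vaddr=321: (5,0) not in TLB -> MISS, insert
vaddr=325: (5,0) in TLB -> HIT
vaddr=321: (5,0) in TLB -> HIT
vaddr=273: (4,2) not in TLB -> MISS, insert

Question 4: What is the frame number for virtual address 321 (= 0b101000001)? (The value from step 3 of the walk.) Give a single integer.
vaddr = 321: l1_idx=5, l2_idx=0
L1[5] = 1; L2[1][0] = 88

Answer: 88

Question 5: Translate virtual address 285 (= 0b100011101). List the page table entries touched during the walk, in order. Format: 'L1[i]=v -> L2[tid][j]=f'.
vaddr = 285 = 0b100011101
Split: l1_idx=4, l2_idx=3, offset=5

Answer: L1[4]=0 -> L2[0][3]=25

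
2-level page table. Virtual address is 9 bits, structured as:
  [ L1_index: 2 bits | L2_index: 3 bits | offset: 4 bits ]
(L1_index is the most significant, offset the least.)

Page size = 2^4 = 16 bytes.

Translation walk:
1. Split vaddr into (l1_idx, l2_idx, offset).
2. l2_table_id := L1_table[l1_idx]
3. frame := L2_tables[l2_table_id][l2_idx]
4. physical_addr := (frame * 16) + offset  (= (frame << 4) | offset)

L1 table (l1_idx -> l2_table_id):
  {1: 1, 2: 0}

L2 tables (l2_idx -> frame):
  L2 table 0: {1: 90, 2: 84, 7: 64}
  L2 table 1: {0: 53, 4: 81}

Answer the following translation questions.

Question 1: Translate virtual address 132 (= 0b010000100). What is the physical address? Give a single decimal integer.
vaddr = 132 = 0b010000100
Split: l1_idx=1, l2_idx=0, offset=4
L1[1] = 1
L2[1][0] = 53
paddr = 53 * 16 + 4 = 852

Answer: 852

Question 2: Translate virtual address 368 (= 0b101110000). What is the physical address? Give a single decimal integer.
vaddr = 368 = 0b101110000
Split: l1_idx=2, l2_idx=7, offset=0
L1[2] = 0
L2[0][7] = 64
paddr = 64 * 16 + 0 = 1024

Answer: 1024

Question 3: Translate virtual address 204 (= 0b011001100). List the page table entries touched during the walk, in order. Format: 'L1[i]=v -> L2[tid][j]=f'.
Answer: L1[1]=1 -> L2[1][4]=81

Derivation:
vaddr = 204 = 0b011001100
Split: l1_idx=1, l2_idx=4, offset=12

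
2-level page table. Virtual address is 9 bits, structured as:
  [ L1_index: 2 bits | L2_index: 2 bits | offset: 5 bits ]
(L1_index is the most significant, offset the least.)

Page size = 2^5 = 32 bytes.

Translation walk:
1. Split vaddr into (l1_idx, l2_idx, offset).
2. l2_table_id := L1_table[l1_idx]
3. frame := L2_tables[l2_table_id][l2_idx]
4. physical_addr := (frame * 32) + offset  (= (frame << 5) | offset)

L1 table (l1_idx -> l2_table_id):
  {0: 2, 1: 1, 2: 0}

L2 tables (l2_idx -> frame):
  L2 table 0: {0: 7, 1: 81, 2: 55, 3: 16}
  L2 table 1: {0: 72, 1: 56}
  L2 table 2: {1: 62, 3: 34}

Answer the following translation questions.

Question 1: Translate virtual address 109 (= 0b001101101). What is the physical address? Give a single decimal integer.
Answer: 1101

Derivation:
vaddr = 109 = 0b001101101
Split: l1_idx=0, l2_idx=3, offset=13
L1[0] = 2
L2[2][3] = 34
paddr = 34 * 32 + 13 = 1101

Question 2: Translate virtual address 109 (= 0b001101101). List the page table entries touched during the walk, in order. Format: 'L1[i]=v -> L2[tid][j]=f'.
Answer: L1[0]=2 -> L2[2][3]=34

Derivation:
vaddr = 109 = 0b001101101
Split: l1_idx=0, l2_idx=3, offset=13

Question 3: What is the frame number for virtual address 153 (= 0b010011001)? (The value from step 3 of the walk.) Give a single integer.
Answer: 72

Derivation:
vaddr = 153: l1_idx=1, l2_idx=0
L1[1] = 1; L2[1][0] = 72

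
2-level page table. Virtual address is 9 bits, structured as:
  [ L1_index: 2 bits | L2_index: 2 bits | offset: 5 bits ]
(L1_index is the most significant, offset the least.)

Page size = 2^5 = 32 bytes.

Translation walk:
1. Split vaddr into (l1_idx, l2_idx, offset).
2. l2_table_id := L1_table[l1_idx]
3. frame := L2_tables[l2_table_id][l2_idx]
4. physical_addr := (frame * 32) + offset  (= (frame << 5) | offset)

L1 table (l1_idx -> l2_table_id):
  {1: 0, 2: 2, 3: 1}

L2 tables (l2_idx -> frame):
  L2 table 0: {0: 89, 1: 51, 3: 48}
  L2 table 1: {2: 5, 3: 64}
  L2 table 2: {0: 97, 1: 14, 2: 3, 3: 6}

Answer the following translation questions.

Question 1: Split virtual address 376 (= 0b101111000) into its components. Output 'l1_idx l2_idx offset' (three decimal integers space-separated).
Answer: 2 3 24

Derivation:
vaddr = 376 = 0b101111000
  top 2 bits -> l1_idx = 2
  next 2 bits -> l2_idx = 3
  bottom 5 bits -> offset = 24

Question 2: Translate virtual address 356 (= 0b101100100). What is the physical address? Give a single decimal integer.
Answer: 196

Derivation:
vaddr = 356 = 0b101100100
Split: l1_idx=2, l2_idx=3, offset=4
L1[2] = 2
L2[2][3] = 6
paddr = 6 * 32 + 4 = 196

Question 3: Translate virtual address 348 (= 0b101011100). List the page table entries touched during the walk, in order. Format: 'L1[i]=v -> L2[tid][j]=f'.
Answer: L1[2]=2 -> L2[2][2]=3

Derivation:
vaddr = 348 = 0b101011100
Split: l1_idx=2, l2_idx=2, offset=28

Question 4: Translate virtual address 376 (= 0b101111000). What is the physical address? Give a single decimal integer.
vaddr = 376 = 0b101111000
Split: l1_idx=2, l2_idx=3, offset=24
L1[2] = 2
L2[2][3] = 6
paddr = 6 * 32 + 24 = 216

Answer: 216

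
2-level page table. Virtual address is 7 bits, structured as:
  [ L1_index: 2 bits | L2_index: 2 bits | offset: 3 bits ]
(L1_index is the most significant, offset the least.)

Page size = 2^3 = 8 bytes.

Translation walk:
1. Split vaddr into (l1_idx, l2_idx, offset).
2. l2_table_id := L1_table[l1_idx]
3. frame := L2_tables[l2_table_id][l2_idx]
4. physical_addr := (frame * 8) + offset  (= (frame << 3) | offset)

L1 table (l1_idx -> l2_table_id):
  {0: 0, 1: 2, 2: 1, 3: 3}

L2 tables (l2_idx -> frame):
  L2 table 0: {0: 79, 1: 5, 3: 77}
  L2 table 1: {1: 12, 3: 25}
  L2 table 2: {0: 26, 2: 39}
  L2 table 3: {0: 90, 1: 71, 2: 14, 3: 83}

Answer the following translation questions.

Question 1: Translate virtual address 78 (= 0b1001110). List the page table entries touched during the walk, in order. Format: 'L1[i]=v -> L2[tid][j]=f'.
Answer: L1[2]=1 -> L2[1][1]=12

Derivation:
vaddr = 78 = 0b1001110
Split: l1_idx=2, l2_idx=1, offset=6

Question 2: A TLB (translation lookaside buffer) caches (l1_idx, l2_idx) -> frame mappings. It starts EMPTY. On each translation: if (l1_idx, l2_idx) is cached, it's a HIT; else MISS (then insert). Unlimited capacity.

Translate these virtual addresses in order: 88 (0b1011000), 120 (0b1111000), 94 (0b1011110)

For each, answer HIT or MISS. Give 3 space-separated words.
vaddr=88: (2,3) not in TLB -> MISS, insert
vaddr=120: (3,3) not in TLB -> MISS, insert
vaddr=94: (2,3) in TLB -> HIT

Answer: MISS MISS HIT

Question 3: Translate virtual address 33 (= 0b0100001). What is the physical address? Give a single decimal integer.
vaddr = 33 = 0b0100001
Split: l1_idx=1, l2_idx=0, offset=1
L1[1] = 2
L2[2][0] = 26
paddr = 26 * 8 + 1 = 209

Answer: 209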